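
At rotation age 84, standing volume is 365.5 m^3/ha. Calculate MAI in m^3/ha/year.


Formula: MAI = Total Volume / Stand Age
MAI = 365.5 m^3/ha / 84 years
MAI = 4.35 m^3/ha/year

4.35


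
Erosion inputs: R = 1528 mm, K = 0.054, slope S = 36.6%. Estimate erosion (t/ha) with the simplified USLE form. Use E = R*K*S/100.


Formula: E = R * K * S / 100  (simplified USLE)
R * K = 1528 * 0.054 = 82.512
E = 82.512 * 36.6 / 100 = 30.2 t/ha

30.2


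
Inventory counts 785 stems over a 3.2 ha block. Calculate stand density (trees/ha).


Formula: Stand Density = N_trees / Area_ha
Density = 785 trees / 3.2 ha
Density = 245 trees/ha

245


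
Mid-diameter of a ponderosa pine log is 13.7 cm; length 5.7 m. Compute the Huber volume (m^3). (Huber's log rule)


Huber: V = Am * L,  Am = pi*(Dm/200)^2
Am = pi*(13.7/200)^2 = 0.014741 m^2
V = 0.014741*5.7 = 0.084 m^3

0.084


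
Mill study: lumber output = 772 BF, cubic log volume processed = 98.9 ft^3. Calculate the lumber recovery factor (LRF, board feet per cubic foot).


Formula: LRF = Lumber Output (BF) / Log Input (ft^3)
LRF = 772 BF / 98.9 ft^3
LRF = 7.81 BF/ft^3

7.81


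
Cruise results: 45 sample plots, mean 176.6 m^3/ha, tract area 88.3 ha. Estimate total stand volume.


Formula: Total Volume = Mean Volume per ha * Total Area
Total Volume = 176.6 m^3/ha * 88.3 ha
Total Volume = 15594 m^3

15594


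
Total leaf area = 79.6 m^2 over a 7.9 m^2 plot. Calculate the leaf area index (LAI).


Formula: LAI = total leaf area / ground area  (dimensionless)
LAI = 79.6 m^2 / 7.9 m^2
LAI = 10.08

10.08


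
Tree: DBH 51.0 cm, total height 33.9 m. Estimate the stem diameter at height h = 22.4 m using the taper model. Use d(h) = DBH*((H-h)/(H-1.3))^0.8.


Taper: d(h) = DBH * ((H - h) / (H - 1.3))^0.8
Numerator = H - h = 33.9 - 22.4 = 11.5 m
Denominator = H - 1.3 = 33.9 - 1.3 = 32.6 m
Ratio = 11.5 / 32.6 = 0.35276
d = 51.0 * 0.35276^0.8 = 22.2 cm

22.2


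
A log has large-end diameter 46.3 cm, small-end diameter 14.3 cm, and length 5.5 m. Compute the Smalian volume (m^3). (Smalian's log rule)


Smalian: V = (A1 + A2)/2 * L,  A = pi*(D/200)^2
A1 = pi*(46.3/200)^2 = 0.168365 m^2
A2 = pi*(14.3/200)^2 = 0.016061 m^2
V = (0.168365+0.016061)/2*5.5 = 0.5072 m^3

0.5072


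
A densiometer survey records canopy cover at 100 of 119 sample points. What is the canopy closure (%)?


Formula: Canopy closure = covered points / total points * 100
Closure = 100 / 119 * 100
Closure = 0.8403 * 100 = 84.0%

84.0


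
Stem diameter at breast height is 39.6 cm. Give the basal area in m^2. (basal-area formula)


Formula: BA = pi * (DBH/2)^2 / 10000  (cm^2 to m^2)
Radius = DBH/2 = 39.6/2 = 19.8 cm
BA = pi * 19.8^2 / 10000
   = 1231.63 cm^2 / 10000
   = 0.1232 m^2

0.1232


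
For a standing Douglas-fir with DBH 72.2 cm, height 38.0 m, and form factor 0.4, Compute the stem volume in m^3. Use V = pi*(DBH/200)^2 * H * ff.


Formula: V = pi * (DBH/200)^2 * H * ff
Radius = DBH/200 = 72.2/200 = 0.361 m
Radius^2 = 0.361^2 = 0.130321 m^2
V = pi * 0.130321 * 38.0 * 0.4
V = 6.223 m^3

6.223


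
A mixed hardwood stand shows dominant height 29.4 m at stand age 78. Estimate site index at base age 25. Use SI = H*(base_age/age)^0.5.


Formula: SI = H_dom * (base_age / age)^0.5
Age ratio = 25 / 78 = 0.32051
sqrt(age_ratio) = 0.56614
SI = 29.4 * 0.56614 = 16.6 m

16.6


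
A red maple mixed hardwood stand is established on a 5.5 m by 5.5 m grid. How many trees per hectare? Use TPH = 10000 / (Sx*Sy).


Formula: TPH = 10000 m^2/ha / (spacing_x * spacing_y)
Area per tree = 5.5 m * 5.5 m = 30.25 m^2
TPH = 10000 / 30.25 = 331 trees/ha

331


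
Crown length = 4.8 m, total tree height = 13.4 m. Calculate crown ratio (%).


Formula: Crown Ratio = (Crown Length / Total Height) * 100
CR = (4.8 m / 13.4 m) * 100
CR = 0.3582 * 100 = 35.8%

35.8


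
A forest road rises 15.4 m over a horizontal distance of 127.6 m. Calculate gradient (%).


Formula: Gradient = rise / run * 100
Gradient = 15.4 / 127.6 * 100 = 12.1%

12.1


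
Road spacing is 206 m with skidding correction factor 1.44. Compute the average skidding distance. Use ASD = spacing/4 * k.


Formula: ASD = (spacing / 4) * correction
Uncorrected distance = spacing / 4 = 206 / 4 = 51.5 m
ASD = 51.5 * 1.44 = 74 m

74


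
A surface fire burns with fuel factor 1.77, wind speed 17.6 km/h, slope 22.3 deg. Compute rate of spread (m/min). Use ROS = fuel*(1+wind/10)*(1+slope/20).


Formula: ROS = fuel * (1 + wind/10) * (1 + slope/20)
Wind factor = 1 + 17.6/10 = 2.76
Slope factor = 1 + 22.3/20 = 2.115
ROS = 1.77 * 2.76 * 2.115 = 10.33 m/min

10.33


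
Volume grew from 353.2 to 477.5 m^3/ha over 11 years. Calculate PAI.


Formula: PAI = (V_T2 - V_T1) / (T2 - T1)
Volume increment = 477.5 - 353.2 = 124.3 m^3/ha
PAI = 124.3 / 11 = 11.3 m^3/ha/year

11.3


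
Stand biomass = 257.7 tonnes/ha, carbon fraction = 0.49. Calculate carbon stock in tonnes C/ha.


Formula: Carbon Stock = Biomass * Carbon Fraction
C = 257.7 t/ha * 0.49
C = 126.3 t C/ha

126.3


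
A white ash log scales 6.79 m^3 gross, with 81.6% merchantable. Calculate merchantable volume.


Formula: MV = V_total * (merchantable_pct / 100)
Merchantable fraction = 81.6% / 100 = 0.816
MV = 6.79 m^3 * 0.816 = 5.541 m^3

5.541


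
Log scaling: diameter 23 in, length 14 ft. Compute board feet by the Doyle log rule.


Doyle: BF = (D - 4)^2 * L / 16
Adjusted diameter = 23 - 4 = 19 in
(D-4)^2 = 19^2 = 361
BF = 361 * 14 / 16 = 316 BF

316


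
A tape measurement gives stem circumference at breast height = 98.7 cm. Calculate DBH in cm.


Formula: DBH = C / pi
DBH = 98.7 / pi
pi = 3.14159...
DBH = 31.4 cm

31.4


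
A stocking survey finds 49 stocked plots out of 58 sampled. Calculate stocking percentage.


Formula: Stocking % = stocked plots / total plots * 100
Stocking = 49 / 58 * 100
Stocking = 0.8448 * 100 = 84.5%

84.5


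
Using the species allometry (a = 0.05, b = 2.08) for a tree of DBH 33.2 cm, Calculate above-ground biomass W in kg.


Formula: W = a * DBH^b  (allometric power law)
DBH^b = 33.2^2.08 = 1458.7041
W = 0.05 * 1458.7041 = 72.9 kg

72.9


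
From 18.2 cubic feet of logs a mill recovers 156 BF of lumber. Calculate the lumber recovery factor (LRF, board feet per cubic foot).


Formula: LRF = Lumber Output (BF) / Log Input (ft^3)
LRF = 156 BF / 18.2 ft^3
LRF = 8.57 BF/ft^3

8.57


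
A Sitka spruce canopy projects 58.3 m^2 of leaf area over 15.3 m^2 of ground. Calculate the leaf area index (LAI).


Formula: LAI = total leaf area / ground area  (dimensionless)
LAI = 58.3 m^2 / 15.3 m^2
LAI = 3.81

3.81


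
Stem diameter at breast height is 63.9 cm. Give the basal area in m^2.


Formula: BA = pi * (DBH/2)^2 / 10000  (cm^2 to m^2)
Radius = DBH/2 = 63.9/2 = 31.95 cm
BA = pi * 31.95^2 / 10000
   = 3206.9456 cm^2 / 10000
   = 0.3207 m^2

0.3207


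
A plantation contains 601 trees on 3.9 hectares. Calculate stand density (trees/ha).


Formula: Stand Density = N_trees / Area_ha
Density = 601 trees / 3.9 ha
Density = 154 trees/ha

154


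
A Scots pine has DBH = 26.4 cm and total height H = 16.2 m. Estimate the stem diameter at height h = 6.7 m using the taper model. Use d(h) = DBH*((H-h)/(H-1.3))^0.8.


Taper: d(h) = DBH * ((H - h) / (H - 1.3))^0.8
Numerator = H - h = 16.2 - 6.7 = 9.5 m
Denominator = H - 1.3 = 16.2 - 1.3 = 14.9 m
Ratio = 9.5 / 14.9 = 0.63758
d = 26.4 * 0.63758^0.8 = 18.4 cm

18.4


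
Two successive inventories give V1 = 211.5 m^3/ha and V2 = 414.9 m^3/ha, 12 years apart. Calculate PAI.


Formula: PAI = (V_T2 - V_T1) / (T2 - T1)
Volume increment = 414.9 - 211.5 = 203.4 m^3/ha
PAI = 203.4 / 12 = 16.95 m^3/ha/year

16.95


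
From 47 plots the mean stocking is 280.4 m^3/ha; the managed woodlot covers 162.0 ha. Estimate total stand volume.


Formula: Total Volume = Mean Volume per ha * Total Area
Total Volume = 280.4 m^3/ha * 162.0 ha
Total Volume = 45425 m^3

45425


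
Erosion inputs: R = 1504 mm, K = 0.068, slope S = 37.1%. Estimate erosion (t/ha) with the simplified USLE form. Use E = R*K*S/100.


Formula: E = R * K * S / 100  (simplified USLE)
R * K = 1504 * 0.068 = 102.272
E = 102.272 * 37.1 / 100 = 37.94 t/ha

37.94


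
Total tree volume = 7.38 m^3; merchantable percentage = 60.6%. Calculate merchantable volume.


Formula: MV = V_total * (merchantable_pct / 100)
Merchantable fraction = 60.6% / 100 = 0.606
MV = 7.38 m^3 * 0.606 = 4.472 m^3

4.472


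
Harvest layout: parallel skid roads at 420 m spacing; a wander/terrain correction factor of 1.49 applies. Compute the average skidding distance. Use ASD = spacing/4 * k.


Formula: ASD = (spacing / 4) * correction
Uncorrected distance = spacing / 4 = 420 / 4 = 105 m
ASD = 105 * 1.49 = 156 m

156


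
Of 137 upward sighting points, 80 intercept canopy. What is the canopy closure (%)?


Formula: Canopy closure = covered points / total points * 100
Closure = 80 / 137 * 100
Closure = 0.5839 * 100 = 58.4%

58.4


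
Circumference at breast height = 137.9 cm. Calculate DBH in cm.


Formula: DBH = C / pi
DBH = 137.9 / pi
pi = 3.14159...
DBH = 43.9 cm

43.9


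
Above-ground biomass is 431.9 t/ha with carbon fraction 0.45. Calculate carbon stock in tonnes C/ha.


Formula: Carbon Stock = Biomass * Carbon Fraction
C = 431.9 t/ha * 0.45
C = 194.4 t C/ha

194.4


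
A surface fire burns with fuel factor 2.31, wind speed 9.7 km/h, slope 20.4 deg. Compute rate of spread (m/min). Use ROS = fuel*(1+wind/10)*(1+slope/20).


Formula: ROS = fuel * (1 + wind/10) * (1 + slope/20)
Wind factor = 1 + 9.7/10 = 1.97
Slope factor = 1 + 20.4/20 = 2.02
ROS = 2.31 * 1.97 * 2.02 = 9.19 m/min

9.19


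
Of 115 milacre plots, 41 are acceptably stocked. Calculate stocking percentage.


Formula: Stocking % = stocked plots / total plots * 100
Stocking = 41 / 115 * 100
Stocking = 0.3565 * 100 = 35.7%

35.7


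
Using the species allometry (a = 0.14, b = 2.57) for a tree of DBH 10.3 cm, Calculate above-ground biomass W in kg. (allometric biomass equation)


Formula: W = a * DBH^b  (allometric power law)
DBH^b = 10.3^2.57 = 400.859
W = 0.14 * 400.859 = 56.1 kg

56.1


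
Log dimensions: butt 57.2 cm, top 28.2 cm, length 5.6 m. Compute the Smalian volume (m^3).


Smalian: V = (A1 + A2)/2 * L,  A = pi*(D/200)^2
A1 = pi*(57.2/200)^2 = 0.25697 m^2
A2 = pi*(28.2/200)^2 = 0.062458 m^2
V = (0.25697+0.062458)/2*5.6 = 0.8944 m^3

0.8944


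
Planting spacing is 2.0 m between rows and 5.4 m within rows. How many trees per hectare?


Formula: TPH = 10000 m^2/ha / (spacing_x * spacing_y)
Area per tree = 2.0 m * 5.4 m = 10.8 m^2
TPH = 10000 / 10.8 = 926 trees/ha

926


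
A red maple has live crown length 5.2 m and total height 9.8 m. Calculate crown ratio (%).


Formula: Crown Ratio = (Crown Length / Total Height) * 100
CR = (5.2 m / 9.8 m) * 100
CR = 0.5306 * 100 = 53.1%

53.1


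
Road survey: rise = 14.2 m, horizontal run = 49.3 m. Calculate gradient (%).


Formula: Gradient = rise / run * 100
Gradient = 14.2 / 49.3 * 100 = 28.8%

28.8


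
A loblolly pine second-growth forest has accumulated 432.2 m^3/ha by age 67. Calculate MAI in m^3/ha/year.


Formula: MAI = Total Volume / Stand Age
MAI = 432.2 m^3/ha / 67 years
MAI = 6.45 m^3/ha/year

6.45


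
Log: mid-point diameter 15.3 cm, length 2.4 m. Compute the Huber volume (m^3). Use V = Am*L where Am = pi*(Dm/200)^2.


Huber: V = Am * L,  Am = pi*(Dm/200)^2
Am = pi*(15.3/200)^2 = 0.018385 m^2
V = 0.018385*2.4 = 0.0441 m^3

0.0441


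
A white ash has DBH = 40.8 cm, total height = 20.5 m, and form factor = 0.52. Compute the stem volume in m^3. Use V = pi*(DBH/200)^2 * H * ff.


Formula: V = pi * (DBH/200)^2 * H * ff
Radius = DBH/200 = 40.8/200 = 0.204 m
Radius^2 = 0.204^2 = 0.041616 m^2
V = pi * 0.041616 * 20.5 * 0.52
V = 1.394 m^3

1.394


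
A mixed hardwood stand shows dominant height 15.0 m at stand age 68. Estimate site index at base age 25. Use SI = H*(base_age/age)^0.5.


Formula: SI = H_dom * (base_age / age)^0.5
Age ratio = 25 / 68 = 0.36765
sqrt(age_ratio) = 0.60634
SI = 15.0 * 0.60634 = 9.1 m

9.1


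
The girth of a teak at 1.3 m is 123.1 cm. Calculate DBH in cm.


Formula: DBH = C / pi
DBH = 123.1 / pi
pi = 3.14159...
DBH = 39.2 cm

39.2


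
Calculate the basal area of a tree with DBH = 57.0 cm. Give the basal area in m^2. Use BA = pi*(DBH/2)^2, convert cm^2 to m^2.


Formula: BA = pi * (DBH/2)^2 / 10000  (cm^2 to m^2)
Radius = DBH/2 = 57.0/2 = 28.5 cm
BA = pi * 28.5^2 / 10000
   = 2551.7586 cm^2 / 10000
   = 0.2552 m^2

0.2552


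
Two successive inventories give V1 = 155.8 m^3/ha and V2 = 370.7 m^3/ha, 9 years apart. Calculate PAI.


Formula: PAI = (V_T2 - V_T1) / (T2 - T1)
Volume increment = 370.7 - 155.8 = 214.9 m^3/ha
PAI = 214.9 / 9 = 23.88 m^3/ha/year

23.88


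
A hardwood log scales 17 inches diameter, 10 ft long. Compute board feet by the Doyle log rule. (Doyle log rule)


Doyle: BF = (D - 4)^2 * L / 16
Adjusted diameter = 17 - 4 = 13 in
(D-4)^2 = 13^2 = 169
BF = 169 * 10 / 16 = 106 BF

106


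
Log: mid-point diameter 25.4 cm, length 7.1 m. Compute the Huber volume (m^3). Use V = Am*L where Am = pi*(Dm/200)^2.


Huber: V = Am * L,  Am = pi*(Dm/200)^2
Am = pi*(25.4/200)^2 = 0.050671 m^2
V = 0.050671*7.1 = 0.3598 m^3

0.3598


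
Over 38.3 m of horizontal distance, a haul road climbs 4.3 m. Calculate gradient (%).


Formula: Gradient = rise / run * 100
Gradient = 4.3 / 38.3 * 100 = 11.2%

11.2


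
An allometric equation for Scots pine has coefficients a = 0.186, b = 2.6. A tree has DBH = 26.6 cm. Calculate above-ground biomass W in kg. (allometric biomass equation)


Formula: W = a * DBH^b  (allometric power law)
DBH^b = 26.6^2.6 = 5066.3158
W = 0.186 * 5066.3158 = 942.3 kg

942.3


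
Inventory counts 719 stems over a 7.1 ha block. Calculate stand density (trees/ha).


Formula: Stand Density = N_trees / Area_ha
Density = 719 trees / 7.1 ha
Density = 101 trees/ha

101


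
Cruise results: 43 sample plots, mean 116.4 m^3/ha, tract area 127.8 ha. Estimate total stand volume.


Formula: Total Volume = Mean Volume per ha * Total Area
Total Volume = 116.4 m^3/ha * 127.8 ha
Total Volume = 14876 m^3

14876


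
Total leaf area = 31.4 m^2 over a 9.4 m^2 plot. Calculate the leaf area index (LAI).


Formula: LAI = total leaf area / ground area  (dimensionless)
LAI = 31.4 m^2 / 9.4 m^2
LAI = 3.34

3.34


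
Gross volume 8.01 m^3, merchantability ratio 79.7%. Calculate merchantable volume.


Formula: MV = V_total * (merchantable_pct / 100)
Merchantable fraction = 79.7% / 100 = 0.797
MV = 8.01 m^3 * 0.797 = 6.384 m^3

6.384


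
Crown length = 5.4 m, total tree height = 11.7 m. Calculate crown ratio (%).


Formula: Crown Ratio = (Crown Length / Total Height) * 100
CR = (5.4 m / 11.7 m) * 100
CR = 0.4615 * 100 = 46.2%

46.2


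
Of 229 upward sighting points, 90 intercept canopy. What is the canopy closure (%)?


Formula: Canopy closure = covered points / total points * 100
Closure = 90 / 229 * 100
Closure = 0.393 * 100 = 39.3%

39.3


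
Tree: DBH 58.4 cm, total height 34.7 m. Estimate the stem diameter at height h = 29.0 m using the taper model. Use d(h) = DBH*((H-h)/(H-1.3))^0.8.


Taper: d(h) = DBH * ((H - h) / (H - 1.3))^0.8
Numerator = H - h = 34.7 - 29.0 = 5.7 m
Denominator = H - 1.3 = 34.7 - 1.3 = 33.4 m
Ratio = 5.7 / 33.4 = 0.17066
d = 58.4 * 0.17066^0.8 = 14.2 cm

14.2


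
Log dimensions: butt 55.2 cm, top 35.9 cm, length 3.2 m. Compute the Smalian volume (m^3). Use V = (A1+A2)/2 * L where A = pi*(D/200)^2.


Smalian: V = (A1 + A2)/2 * L,  A = pi*(D/200)^2
A1 = pi*(55.2/200)^2 = 0.239314 m^2
A2 = pi*(35.9/200)^2 = 0.101223 m^2
V = (0.239314+0.101223)/2*3.2 = 0.5449 m^3

0.5449


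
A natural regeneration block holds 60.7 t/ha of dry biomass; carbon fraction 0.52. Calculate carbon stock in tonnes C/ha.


Formula: Carbon Stock = Biomass * Carbon Fraction
C = 60.7 t/ha * 0.52
C = 31.6 t C/ha

31.6


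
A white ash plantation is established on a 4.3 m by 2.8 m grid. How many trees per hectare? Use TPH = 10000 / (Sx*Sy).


Formula: TPH = 10000 m^2/ha / (spacing_x * spacing_y)
Area per tree = 4.3 m * 2.8 m = 12.04 m^2
TPH = 10000 / 12.04 = 831 trees/ha

831


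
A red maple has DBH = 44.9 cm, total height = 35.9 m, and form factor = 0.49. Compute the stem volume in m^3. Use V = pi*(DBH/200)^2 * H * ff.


Formula: V = pi * (DBH/200)^2 * H * ff
Radius = DBH/200 = 44.9/200 = 0.2245 m
Radius^2 = 0.2245^2 = 0.05040025 m^2
V = pi * 0.05040025 * 35.9 * 0.49
V = 2.785 m^3

2.785


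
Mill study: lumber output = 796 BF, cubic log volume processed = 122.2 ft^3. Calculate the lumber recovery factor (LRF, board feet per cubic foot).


Formula: LRF = Lumber Output (BF) / Log Input (ft^3)
LRF = 796 BF / 122.2 ft^3
LRF = 6.51 BF/ft^3

6.51


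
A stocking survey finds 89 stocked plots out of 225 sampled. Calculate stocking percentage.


Formula: Stocking % = stocked plots / total plots * 100
Stocking = 89 / 225 * 100
Stocking = 0.3956 * 100 = 39.6%

39.6


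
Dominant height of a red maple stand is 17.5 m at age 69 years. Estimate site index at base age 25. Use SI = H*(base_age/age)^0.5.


Formula: SI = H_dom * (base_age / age)^0.5
Age ratio = 25 / 69 = 0.36232
sqrt(age_ratio) = 0.60193
SI = 17.5 * 0.60193 = 10.5 m

10.5


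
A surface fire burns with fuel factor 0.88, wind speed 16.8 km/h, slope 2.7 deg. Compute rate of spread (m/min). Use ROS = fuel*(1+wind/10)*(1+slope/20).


Formula: ROS = fuel * (1 + wind/10) * (1 + slope/20)
Wind factor = 1 + 16.8/10 = 2.68
Slope factor = 1 + 2.7/20 = 1.135
ROS = 0.88 * 2.68 * 1.135 = 2.68 m/min

2.68


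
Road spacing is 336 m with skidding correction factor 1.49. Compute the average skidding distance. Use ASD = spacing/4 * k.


Formula: ASD = (spacing / 4) * correction
Uncorrected distance = spacing / 4 = 336 / 4 = 84 m
ASD = 84 * 1.49 = 125 m

125


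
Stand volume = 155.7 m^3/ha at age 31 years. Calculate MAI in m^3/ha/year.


Formula: MAI = Total Volume / Stand Age
MAI = 155.7 m^3/ha / 31 years
MAI = 5.02 m^3/ha/year

5.02


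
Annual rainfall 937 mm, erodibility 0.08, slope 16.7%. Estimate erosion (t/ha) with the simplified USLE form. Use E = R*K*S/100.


Formula: E = R * K * S / 100  (simplified USLE)
R * K = 937 * 0.08 = 74.96
E = 74.96 * 16.7 / 100 = 12.52 t/ha

12.52


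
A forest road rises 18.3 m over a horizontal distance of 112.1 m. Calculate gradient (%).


Formula: Gradient = rise / run * 100
Gradient = 18.3 / 112.1 * 100 = 16.3%

16.3


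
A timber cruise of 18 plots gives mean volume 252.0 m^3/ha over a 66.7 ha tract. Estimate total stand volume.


Formula: Total Volume = Mean Volume per ha * Total Area
Total Volume = 252.0 m^3/ha * 66.7 ha
Total Volume = 16808 m^3

16808


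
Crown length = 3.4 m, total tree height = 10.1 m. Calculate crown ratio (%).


Formula: Crown Ratio = (Crown Length / Total Height) * 100
CR = (3.4 m / 10.1 m) * 100
CR = 0.3366 * 100 = 33.7%

33.7


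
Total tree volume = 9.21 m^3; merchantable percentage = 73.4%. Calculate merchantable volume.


Formula: MV = V_total * (merchantable_pct / 100)
Merchantable fraction = 73.4% / 100 = 0.734
MV = 9.21 m^3 * 0.734 = 6.76 m^3

6.76


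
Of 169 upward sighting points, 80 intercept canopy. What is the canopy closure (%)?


Formula: Canopy closure = covered points / total points * 100
Closure = 80 / 169 * 100
Closure = 0.4734 * 100 = 47.3%

47.3


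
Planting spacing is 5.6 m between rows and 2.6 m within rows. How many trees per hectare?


Formula: TPH = 10000 m^2/ha / (spacing_x * spacing_y)
Area per tree = 5.6 m * 2.6 m = 14.56 m^2
TPH = 10000 / 14.56 = 687 trees/ha

687


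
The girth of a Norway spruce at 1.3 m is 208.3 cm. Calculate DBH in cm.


Formula: DBH = C / pi
DBH = 208.3 / pi
pi = 3.14159...
DBH = 66.3 cm

66.3


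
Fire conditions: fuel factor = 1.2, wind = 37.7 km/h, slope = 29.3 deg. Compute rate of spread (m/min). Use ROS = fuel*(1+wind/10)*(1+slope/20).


Formula: ROS = fuel * (1 + wind/10) * (1 + slope/20)
Wind factor = 1 + 37.7/10 = 4.77
Slope factor = 1 + 29.3/20 = 2.465
ROS = 1.2 * 4.77 * 2.465 = 14.11 m/min

14.11


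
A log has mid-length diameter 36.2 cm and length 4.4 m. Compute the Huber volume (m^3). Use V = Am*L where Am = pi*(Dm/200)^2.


Huber: V = Am * L,  Am = pi*(Dm/200)^2
Am = pi*(36.2/200)^2 = 0.102922 m^2
V = 0.102922*4.4 = 0.4529 m^3

0.4529


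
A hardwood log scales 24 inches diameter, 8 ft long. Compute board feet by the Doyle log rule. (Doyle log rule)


Doyle: BF = (D - 4)^2 * L / 16
Adjusted diameter = 24 - 4 = 20 in
(D-4)^2 = 20^2 = 400
BF = 400 * 8 / 16 = 200 BF

200


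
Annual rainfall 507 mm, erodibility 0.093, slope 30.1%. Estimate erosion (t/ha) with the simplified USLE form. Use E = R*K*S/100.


Formula: E = R * K * S / 100  (simplified USLE)
R * K = 507 * 0.093 = 47.151
E = 47.151 * 30.1 / 100 = 14.19 t/ha

14.19


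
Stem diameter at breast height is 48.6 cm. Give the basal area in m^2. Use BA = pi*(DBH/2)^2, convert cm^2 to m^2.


Formula: BA = pi * (DBH/2)^2 / 10000  (cm^2 to m^2)
Radius = DBH/2 = 48.6/2 = 24.3 cm
BA = pi * 24.3^2 / 10000
   = 1855.079 cm^2 / 10000
   = 0.1855 m^2

0.1855


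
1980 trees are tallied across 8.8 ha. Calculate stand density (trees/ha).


Formula: Stand Density = N_trees / Area_ha
Density = 1980 trees / 8.8 ha
Density = 225 trees/ha

225


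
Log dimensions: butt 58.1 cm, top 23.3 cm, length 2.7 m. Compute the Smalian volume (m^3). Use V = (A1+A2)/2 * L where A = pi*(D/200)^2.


Smalian: V = (A1 + A2)/2 * L,  A = pi*(D/200)^2
A1 = pi*(58.1/200)^2 = 0.26512 m^2
A2 = pi*(23.3/200)^2 = 0.042638 m^2
V = (0.26512+0.042638)/2*2.7 = 0.4155 m^3

0.4155


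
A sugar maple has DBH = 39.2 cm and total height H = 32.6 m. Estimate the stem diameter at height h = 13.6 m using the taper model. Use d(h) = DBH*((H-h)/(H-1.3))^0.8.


Taper: d(h) = DBH * ((H - h) / (H - 1.3))^0.8
Numerator = H - h = 32.6 - 13.6 = 19.0 m
Denominator = H - 1.3 = 32.6 - 1.3 = 31.3 m
Ratio = 19.0 / 31.3 = 0.60703
d = 39.2 * 0.60703^0.8 = 26.3 cm

26.3


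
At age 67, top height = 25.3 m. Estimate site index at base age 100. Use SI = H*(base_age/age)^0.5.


Formula: SI = H_dom * (base_age / age)^0.5
Age ratio = 100 / 67 = 1.49254
sqrt(age_ratio) = 1.22169
SI = 25.3 * 1.22169 = 30.9 m

30.9


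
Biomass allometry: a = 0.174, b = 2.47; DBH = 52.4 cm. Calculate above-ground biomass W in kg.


Formula: W = a * DBH^b  (allometric power law)
DBH^b = 52.4^2.47 = 17650.1451
W = 0.174 * 17650.1451 = 3071.1 kg

3071.1


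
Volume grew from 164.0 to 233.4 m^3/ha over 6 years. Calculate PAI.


Formula: PAI = (V_T2 - V_T1) / (T2 - T1)
Volume increment = 233.4 - 164.0 = 69.4 m^3/ha
PAI = 69.4 / 6 = 11.57 m^3/ha/year

11.57


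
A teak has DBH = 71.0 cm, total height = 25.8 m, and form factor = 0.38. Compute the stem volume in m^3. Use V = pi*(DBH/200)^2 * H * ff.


Formula: V = pi * (DBH/200)^2 * H * ff
Radius = DBH/200 = 71.0/200 = 0.355 m
Radius^2 = 0.355^2 = 0.126025 m^2
V = pi * 0.126025 * 25.8 * 0.38
V = 3.882 m^3

3.882


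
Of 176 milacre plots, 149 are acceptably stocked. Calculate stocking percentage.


Formula: Stocking % = stocked plots / total plots * 100
Stocking = 149 / 176 * 100
Stocking = 0.8466 * 100 = 84.7%

84.7


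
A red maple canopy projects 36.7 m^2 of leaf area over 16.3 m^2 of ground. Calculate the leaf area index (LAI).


Formula: LAI = total leaf area / ground area  (dimensionless)
LAI = 36.7 m^2 / 16.3 m^2
LAI = 2.25

2.25


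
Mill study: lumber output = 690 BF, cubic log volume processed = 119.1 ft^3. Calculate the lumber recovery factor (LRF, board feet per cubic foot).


Formula: LRF = Lumber Output (BF) / Log Input (ft^3)
LRF = 690 BF / 119.1 ft^3
LRF = 5.79 BF/ft^3

5.79


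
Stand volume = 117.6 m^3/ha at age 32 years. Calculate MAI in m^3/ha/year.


Formula: MAI = Total Volume / Stand Age
MAI = 117.6 m^3/ha / 32 years
MAI = 3.68 m^3/ha/year

3.68


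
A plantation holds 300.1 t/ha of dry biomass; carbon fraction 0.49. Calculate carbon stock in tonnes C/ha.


Formula: Carbon Stock = Biomass * Carbon Fraction
C = 300.1 t/ha * 0.49
C = 147.0 t C/ha

147.0


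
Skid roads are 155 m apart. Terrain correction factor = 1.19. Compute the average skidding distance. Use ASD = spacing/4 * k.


Formula: ASD = (spacing / 4) * correction
Uncorrected distance = spacing / 4 = 155 / 4 = 38.75 m
ASD = 38.75 * 1.19 = 46 m

46


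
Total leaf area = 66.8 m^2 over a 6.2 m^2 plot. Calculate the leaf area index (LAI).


Formula: LAI = total leaf area / ground area  (dimensionless)
LAI = 66.8 m^2 / 6.2 m^2
LAI = 10.77

10.77


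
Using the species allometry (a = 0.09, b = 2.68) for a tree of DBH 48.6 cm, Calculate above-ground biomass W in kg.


Formula: W = a * DBH^b  (allometric power law)
DBH^b = 48.6^2.68 = 33127.236
W = 0.09 * 33127.236 = 2981.5 kg

2981.5


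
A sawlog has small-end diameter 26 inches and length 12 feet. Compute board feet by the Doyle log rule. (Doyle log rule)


Doyle: BF = (D - 4)^2 * L / 16
Adjusted diameter = 26 - 4 = 22 in
(D-4)^2 = 22^2 = 484
BF = 484 * 12 / 16 = 363 BF

363


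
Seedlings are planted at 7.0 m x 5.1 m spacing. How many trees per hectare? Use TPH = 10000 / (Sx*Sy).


Formula: TPH = 10000 m^2/ha / (spacing_x * spacing_y)
Area per tree = 7.0 m * 5.1 m = 35.7 m^2
TPH = 10000 / 35.7 = 280 trees/ha

280


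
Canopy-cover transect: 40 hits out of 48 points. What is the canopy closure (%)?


Formula: Canopy closure = covered points / total points * 100
Closure = 40 / 48 * 100
Closure = 0.8333 * 100 = 83.3%

83.3


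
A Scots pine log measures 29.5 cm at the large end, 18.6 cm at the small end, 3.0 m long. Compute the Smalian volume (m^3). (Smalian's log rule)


Smalian: V = (A1 + A2)/2 * L,  A = pi*(D/200)^2
A1 = pi*(29.5/200)^2 = 0.068349 m^2
A2 = pi*(18.6/200)^2 = 0.027172 m^2
V = (0.068349+0.027172)/2*3.0 = 0.1433 m^3

0.1433


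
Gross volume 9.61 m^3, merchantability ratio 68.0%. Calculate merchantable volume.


Formula: MV = V_total * (merchantable_pct / 100)
Merchantable fraction = 68.0% / 100 = 0.68
MV = 9.61 m^3 * 0.68 = 6.535 m^3

6.535


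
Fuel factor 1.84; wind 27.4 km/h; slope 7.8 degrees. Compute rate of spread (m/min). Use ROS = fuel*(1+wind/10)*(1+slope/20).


Formula: ROS = fuel * (1 + wind/10) * (1 + slope/20)
Wind factor = 1 + 27.4/10 = 3.74
Slope factor = 1 + 7.8/20 = 1.39
ROS = 1.84 * 3.74 * 1.39 = 9.57 m/min

9.57


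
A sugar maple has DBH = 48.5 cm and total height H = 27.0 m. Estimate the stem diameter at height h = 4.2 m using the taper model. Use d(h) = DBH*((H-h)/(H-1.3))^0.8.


Taper: d(h) = DBH * ((H - h) / (H - 1.3))^0.8
Numerator = H - h = 27.0 - 4.2 = 22.8 m
Denominator = H - 1.3 = 27.0 - 1.3 = 25.7 m
Ratio = 22.8 / 25.7 = 0.88716
d = 48.5 * 0.88716^0.8 = 44.1 cm

44.1


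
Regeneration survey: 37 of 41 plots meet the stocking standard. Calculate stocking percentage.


Formula: Stocking % = stocked plots / total plots * 100
Stocking = 37 / 41 * 100
Stocking = 0.9024 * 100 = 90.2%

90.2


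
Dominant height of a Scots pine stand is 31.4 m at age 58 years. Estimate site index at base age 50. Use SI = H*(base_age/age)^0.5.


Formula: SI = H_dom * (base_age / age)^0.5
Age ratio = 50 / 58 = 0.86207
sqrt(age_ratio) = 0.92848
SI = 31.4 * 0.92848 = 29.2 m

29.2


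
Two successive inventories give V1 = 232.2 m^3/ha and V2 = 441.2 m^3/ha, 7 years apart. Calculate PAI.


Formula: PAI = (V_T2 - V_T1) / (T2 - T1)
Volume increment = 441.2 - 232.2 = 209.0 m^3/ha
PAI = 209.0 / 7 = 29.86 m^3/ha/year

29.86


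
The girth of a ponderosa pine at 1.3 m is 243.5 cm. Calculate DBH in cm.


Formula: DBH = C / pi
DBH = 243.5 / pi
pi = 3.14159...
DBH = 77.5 cm

77.5


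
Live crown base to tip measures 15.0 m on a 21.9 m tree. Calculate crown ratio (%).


Formula: Crown Ratio = (Crown Length / Total Height) * 100
CR = (15.0 m / 21.9 m) * 100
CR = 0.6849 * 100 = 68.5%

68.5


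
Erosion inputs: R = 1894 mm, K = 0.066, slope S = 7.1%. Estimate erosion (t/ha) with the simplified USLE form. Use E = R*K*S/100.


Formula: E = R * K * S / 100  (simplified USLE)
R * K = 1894 * 0.066 = 125.004
E = 125.004 * 7.1 / 100 = 8.88 t/ha

8.88


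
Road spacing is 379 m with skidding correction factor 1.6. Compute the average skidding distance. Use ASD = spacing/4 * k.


Formula: ASD = (spacing / 4) * correction
Uncorrected distance = spacing / 4 = 379 / 4 = 94.75 m
ASD = 94.75 * 1.6 = 152 m

152


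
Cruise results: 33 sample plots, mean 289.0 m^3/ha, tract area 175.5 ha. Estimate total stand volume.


Formula: Total Volume = Mean Volume per ha * Total Area
Total Volume = 289.0 m^3/ha * 175.5 ha
Total Volume = 50720 m^3

50720


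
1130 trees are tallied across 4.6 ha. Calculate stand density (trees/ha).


Formula: Stand Density = N_trees / Area_ha
Density = 1130 trees / 4.6 ha
Density = 246 trees/ha

246


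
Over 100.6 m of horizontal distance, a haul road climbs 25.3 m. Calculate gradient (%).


Formula: Gradient = rise / run * 100
Gradient = 25.3 / 100.6 * 100 = 25.1%

25.1


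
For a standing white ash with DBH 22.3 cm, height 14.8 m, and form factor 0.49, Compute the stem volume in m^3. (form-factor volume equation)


Formula: V = pi * (DBH/200)^2 * H * ff
Radius = DBH/200 = 22.3/200 = 0.1115 m
Radius^2 = 0.1115^2 = 0.01243225 m^2
V = pi * 0.01243225 * 14.8 * 0.49
V = 0.283 m^3

0.283


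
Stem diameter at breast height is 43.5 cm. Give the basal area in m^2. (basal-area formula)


Formula: BA = pi * (DBH/2)^2 / 10000  (cm^2 to m^2)
Radius = DBH/2 = 43.5/2 = 21.75 cm
BA = pi * 21.75^2 / 10000
   = 1486.1697 cm^2 / 10000
   = 0.1486 m^2

0.1486


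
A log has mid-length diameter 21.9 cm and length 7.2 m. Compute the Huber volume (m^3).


Huber: V = Am * L,  Am = pi*(Dm/200)^2
Am = pi*(21.9/200)^2 = 0.037668 m^2
V = 0.037668*7.2 = 0.2712 m^3

0.2712


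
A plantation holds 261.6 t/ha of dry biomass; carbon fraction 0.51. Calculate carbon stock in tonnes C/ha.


Formula: Carbon Stock = Biomass * Carbon Fraction
C = 261.6 t/ha * 0.51
C = 133.4 t C/ha

133.4


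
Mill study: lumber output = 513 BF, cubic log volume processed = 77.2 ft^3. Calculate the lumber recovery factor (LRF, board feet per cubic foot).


Formula: LRF = Lumber Output (BF) / Log Input (ft^3)
LRF = 513 BF / 77.2 ft^3
LRF = 6.65 BF/ft^3

6.65


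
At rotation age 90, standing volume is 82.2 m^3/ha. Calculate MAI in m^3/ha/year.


Formula: MAI = Total Volume / Stand Age
MAI = 82.2 m^3/ha / 90 years
MAI = 0.91 m^3/ha/year

0.91


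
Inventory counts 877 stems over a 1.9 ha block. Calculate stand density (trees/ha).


Formula: Stand Density = N_trees / Area_ha
Density = 877 trees / 1.9 ha
Density = 462 trees/ha

462


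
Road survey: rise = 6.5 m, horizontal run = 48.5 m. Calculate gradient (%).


Formula: Gradient = rise / run * 100
Gradient = 6.5 / 48.5 * 100 = 13.4%

13.4


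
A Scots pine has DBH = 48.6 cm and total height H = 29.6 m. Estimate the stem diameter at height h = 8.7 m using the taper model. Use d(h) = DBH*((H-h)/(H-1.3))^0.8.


Taper: d(h) = DBH * ((H - h) / (H - 1.3))^0.8
Numerator = H - h = 29.6 - 8.7 = 20.9 m
Denominator = H - 1.3 = 29.6 - 1.3 = 28.3 m
Ratio = 20.9 / 28.3 = 0.73852
d = 48.6 * 0.73852^0.8 = 38.1 cm

38.1


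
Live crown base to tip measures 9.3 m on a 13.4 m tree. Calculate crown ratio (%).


Formula: Crown Ratio = (Crown Length / Total Height) * 100
CR = (9.3 m / 13.4 m) * 100
CR = 0.694 * 100 = 69.4%

69.4


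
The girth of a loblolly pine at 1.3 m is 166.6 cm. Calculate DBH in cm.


Formula: DBH = C / pi
DBH = 166.6 / pi
pi = 3.14159...
DBH = 53.0 cm

53.0


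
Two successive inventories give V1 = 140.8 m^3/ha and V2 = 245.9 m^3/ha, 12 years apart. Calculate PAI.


Formula: PAI = (V_T2 - V_T1) / (T2 - T1)
Volume increment = 245.9 - 140.8 = 105.1 m^3/ha
PAI = 105.1 / 12 = 8.76 m^3/ha/year

8.76


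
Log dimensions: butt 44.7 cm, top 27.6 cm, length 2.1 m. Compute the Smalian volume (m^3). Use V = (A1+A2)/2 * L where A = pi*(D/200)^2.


Smalian: V = (A1 + A2)/2 * L,  A = pi*(D/200)^2
A1 = pi*(44.7/200)^2 = 0.15693 m^2
A2 = pi*(27.6/200)^2 = 0.059828 m^2
V = (0.15693+0.059828)/2*2.1 = 0.2276 m^3

0.2276


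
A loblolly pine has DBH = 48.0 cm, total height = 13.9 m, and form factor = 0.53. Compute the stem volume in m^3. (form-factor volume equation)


Formula: V = pi * (DBH/200)^2 * H * ff
Radius = DBH/200 = 48.0/200 = 0.24 m
Radius^2 = 0.24^2 = 0.0576 m^2
V = pi * 0.0576 * 13.9 * 0.53
V = 1.333 m^3

1.333


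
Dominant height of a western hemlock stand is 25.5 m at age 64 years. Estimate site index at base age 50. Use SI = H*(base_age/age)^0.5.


Formula: SI = H_dom * (base_age / age)^0.5
Age ratio = 50 / 64 = 0.78125
sqrt(age_ratio) = 0.88388
SI = 25.5 * 0.88388 = 22.5 m

22.5


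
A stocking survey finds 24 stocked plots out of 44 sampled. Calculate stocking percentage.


Formula: Stocking % = stocked plots / total plots * 100
Stocking = 24 / 44 * 100
Stocking = 0.5455 * 100 = 54.5%

54.5


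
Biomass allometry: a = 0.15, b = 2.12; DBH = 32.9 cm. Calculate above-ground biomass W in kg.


Formula: W = a * DBH^b  (allometric power law)
DBH^b = 32.9^2.12 = 1646.0965
W = 0.15 * 1646.0965 = 246.9 kg

246.9


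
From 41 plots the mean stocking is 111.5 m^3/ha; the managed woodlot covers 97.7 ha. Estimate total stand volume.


Formula: Total Volume = Mean Volume per ha * Total Area
Total Volume = 111.5 m^3/ha * 97.7 ha
Total Volume = 10894 m^3

10894


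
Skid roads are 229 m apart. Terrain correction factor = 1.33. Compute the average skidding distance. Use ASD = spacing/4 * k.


Formula: ASD = (spacing / 4) * correction
Uncorrected distance = spacing / 4 = 229 / 4 = 57.25 m
ASD = 57.25 * 1.33 = 76 m

76


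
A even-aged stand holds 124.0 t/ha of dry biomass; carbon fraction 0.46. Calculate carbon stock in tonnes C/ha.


Formula: Carbon Stock = Biomass * Carbon Fraction
C = 124.0 t/ha * 0.46
C = 57.0 t C/ha

57.0


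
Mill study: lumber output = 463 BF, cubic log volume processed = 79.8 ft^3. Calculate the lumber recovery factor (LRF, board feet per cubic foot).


Formula: LRF = Lumber Output (BF) / Log Input (ft^3)
LRF = 463 BF / 79.8 ft^3
LRF = 5.8 BF/ft^3

5.8


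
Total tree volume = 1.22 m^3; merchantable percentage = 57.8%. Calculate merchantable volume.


Formula: MV = V_total * (merchantable_pct / 100)
Merchantable fraction = 57.8% / 100 = 0.578
MV = 1.22 m^3 * 0.578 = 0.705 m^3

0.705


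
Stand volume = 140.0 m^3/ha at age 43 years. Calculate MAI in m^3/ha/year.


Formula: MAI = Total Volume / Stand Age
MAI = 140.0 m^3/ha / 43 years
MAI = 3.26 m^3/ha/year

3.26


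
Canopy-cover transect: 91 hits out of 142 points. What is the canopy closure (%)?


Formula: Canopy closure = covered points / total points * 100
Closure = 91 / 142 * 100
Closure = 0.6408 * 100 = 64.1%

64.1


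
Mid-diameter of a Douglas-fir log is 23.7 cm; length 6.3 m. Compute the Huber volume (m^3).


Huber: V = Am * L,  Am = pi*(Dm/200)^2
Am = pi*(23.7/200)^2 = 0.044115 m^2
V = 0.044115*6.3 = 0.2779 m^3

0.2779


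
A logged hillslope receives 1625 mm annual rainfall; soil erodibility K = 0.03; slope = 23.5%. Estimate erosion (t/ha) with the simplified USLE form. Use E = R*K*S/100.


Formula: E = R * K * S / 100  (simplified USLE)
R * K = 1625 * 0.03 = 48.75
E = 48.75 * 23.5 / 100 = 11.46 t/ha

11.46


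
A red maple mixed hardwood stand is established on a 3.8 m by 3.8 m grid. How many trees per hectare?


Formula: TPH = 10000 m^2/ha / (spacing_x * spacing_y)
Area per tree = 3.8 m * 3.8 m = 14.44 m^2
TPH = 10000 / 14.44 = 693 trees/ha

693


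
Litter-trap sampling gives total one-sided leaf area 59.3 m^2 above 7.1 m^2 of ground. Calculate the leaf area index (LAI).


Formula: LAI = total leaf area / ground area  (dimensionless)
LAI = 59.3 m^2 / 7.1 m^2
LAI = 8.35

8.35


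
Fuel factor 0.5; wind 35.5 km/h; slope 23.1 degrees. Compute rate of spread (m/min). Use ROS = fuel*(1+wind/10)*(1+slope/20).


Formula: ROS = fuel * (1 + wind/10) * (1 + slope/20)
Wind factor = 1 + 35.5/10 = 4.55
Slope factor = 1 + 23.1/20 = 2.155
ROS = 0.5 * 4.55 * 2.155 = 4.9 m/min

4.9


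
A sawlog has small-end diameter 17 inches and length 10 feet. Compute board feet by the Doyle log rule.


Doyle: BF = (D - 4)^2 * L / 16
Adjusted diameter = 17 - 4 = 13 in
(D-4)^2 = 13^2 = 169
BF = 169 * 10 / 16 = 106 BF

106


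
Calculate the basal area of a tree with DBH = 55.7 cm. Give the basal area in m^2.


Formula: BA = pi * (DBH/2)^2 / 10000  (cm^2 to m^2)
Radius = DBH/2 = 55.7/2 = 27.85 cm
BA = pi * 27.85^2 / 10000
   = 2436.6899 cm^2 / 10000
   = 0.2437 m^2

0.2437


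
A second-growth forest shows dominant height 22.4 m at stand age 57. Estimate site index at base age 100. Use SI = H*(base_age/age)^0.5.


Formula: SI = H_dom * (base_age / age)^0.5
Age ratio = 100 / 57 = 1.75439
sqrt(age_ratio) = 1.32453
SI = 22.4 * 1.32453 = 29.7 m

29.7


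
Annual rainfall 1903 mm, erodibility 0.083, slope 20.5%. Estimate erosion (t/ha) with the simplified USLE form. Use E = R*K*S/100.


Formula: E = R * K * S / 100  (simplified USLE)
R * K = 1903 * 0.083 = 157.949
E = 157.949 * 20.5 / 100 = 32.38 t/ha

32.38


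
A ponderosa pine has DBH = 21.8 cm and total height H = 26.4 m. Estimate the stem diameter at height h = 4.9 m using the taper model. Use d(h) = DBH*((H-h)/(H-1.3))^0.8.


Taper: d(h) = DBH * ((H - h) / (H - 1.3))^0.8
Numerator = H - h = 26.4 - 4.9 = 21.5 m
Denominator = H - 1.3 = 26.4 - 1.3 = 25.1 m
Ratio = 21.5 / 25.1 = 0.85657
d = 21.8 * 0.85657^0.8 = 19.3 cm

19.3


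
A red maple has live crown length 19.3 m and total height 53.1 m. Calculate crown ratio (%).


Formula: Crown Ratio = (Crown Length / Total Height) * 100
CR = (19.3 m / 53.1 m) * 100
CR = 0.3635 * 100 = 36.3%

36.3


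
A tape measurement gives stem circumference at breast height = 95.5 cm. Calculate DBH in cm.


Formula: DBH = C / pi
DBH = 95.5 / pi
pi = 3.14159...
DBH = 30.4 cm

30.4


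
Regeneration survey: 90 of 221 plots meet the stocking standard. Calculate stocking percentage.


Formula: Stocking % = stocked plots / total plots * 100
Stocking = 90 / 221 * 100
Stocking = 0.4072 * 100 = 40.7%

40.7


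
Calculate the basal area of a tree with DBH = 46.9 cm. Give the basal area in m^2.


Formula: BA = pi * (DBH/2)^2 / 10000  (cm^2 to m^2)
Radius = DBH/2 = 46.9/2 = 23.45 cm
BA = pi * 23.45^2 / 10000
   = 1727.5697 cm^2 / 10000
   = 0.1728 m^2

0.1728


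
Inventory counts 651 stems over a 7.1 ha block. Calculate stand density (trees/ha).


Formula: Stand Density = N_trees / Area_ha
Density = 651 trees / 7.1 ha
Density = 92 trees/ha

92


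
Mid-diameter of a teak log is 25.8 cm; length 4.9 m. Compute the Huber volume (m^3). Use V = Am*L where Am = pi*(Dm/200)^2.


Huber: V = Am * L,  Am = pi*(Dm/200)^2
Am = pi*(25.8/200)^2 = 0.052279 m^2
V = 0.052279*4.9 = 0.2562 m^3

0.2562


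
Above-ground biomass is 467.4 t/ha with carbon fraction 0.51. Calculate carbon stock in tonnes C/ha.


Formula: Carbon Stock = Biomass * Carbon Fraction
C = 467.4 t/ha * 0.51
C = 238.4 t C/ha

238.4


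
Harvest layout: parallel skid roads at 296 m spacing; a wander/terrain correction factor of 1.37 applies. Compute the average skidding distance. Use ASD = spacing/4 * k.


Formula: ASD = (spacing / 4) * correction
Uncorrected distance = spacing / 4 = 296 / 4 = 74 m
ASD = 74 * 1.37 = 101 m

101


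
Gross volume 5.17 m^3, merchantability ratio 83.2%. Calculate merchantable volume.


Formula: MV = V_total * (merchantable_pct / 100)
Merchantable fraction = 83.2% / 100 = 0.832
MV = 5.17 m^3 * 0.832 = 4.301 m^3

4.301
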